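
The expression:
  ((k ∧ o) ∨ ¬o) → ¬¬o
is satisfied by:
  {o: True}


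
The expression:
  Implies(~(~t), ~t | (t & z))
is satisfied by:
  {z: True, t: False}
  {t: False, z: False}
  {t: True, z: True}


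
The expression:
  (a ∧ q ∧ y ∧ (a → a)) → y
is always true.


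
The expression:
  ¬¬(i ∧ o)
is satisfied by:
  {i: True, o: True}


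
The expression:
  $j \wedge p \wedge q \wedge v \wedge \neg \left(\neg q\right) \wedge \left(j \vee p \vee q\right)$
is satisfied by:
  {p: True, j: True, q: True, v: True}


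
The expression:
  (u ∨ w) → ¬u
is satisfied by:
  {u: False}


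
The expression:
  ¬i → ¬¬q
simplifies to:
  i ∨ q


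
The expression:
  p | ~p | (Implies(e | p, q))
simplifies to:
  True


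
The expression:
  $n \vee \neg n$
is always true.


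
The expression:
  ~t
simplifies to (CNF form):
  ~t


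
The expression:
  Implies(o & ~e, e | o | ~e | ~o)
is always true.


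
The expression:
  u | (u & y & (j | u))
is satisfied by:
  {u: True}


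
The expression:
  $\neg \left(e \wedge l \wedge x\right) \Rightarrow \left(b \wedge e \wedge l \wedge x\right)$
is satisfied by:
  {e: True, x: True, l: True}


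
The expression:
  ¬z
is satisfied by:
  {z: False}


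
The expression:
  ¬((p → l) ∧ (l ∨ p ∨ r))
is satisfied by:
  {p: True, l: False, r: False}
  {p: False, l: False, r: False}
  {r: True, p: True, l: False}


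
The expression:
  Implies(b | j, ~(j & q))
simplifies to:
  ~j | ~q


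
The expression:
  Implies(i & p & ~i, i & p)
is always true.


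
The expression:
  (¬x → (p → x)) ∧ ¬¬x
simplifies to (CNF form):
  x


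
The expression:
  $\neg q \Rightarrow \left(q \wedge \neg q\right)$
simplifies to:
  $q$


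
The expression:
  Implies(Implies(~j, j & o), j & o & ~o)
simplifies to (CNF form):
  ~j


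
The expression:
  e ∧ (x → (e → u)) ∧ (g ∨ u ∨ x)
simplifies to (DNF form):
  (e ∧ u) ∨ (e ∧ g ∧ u) ∨ (e ∧ g ∧ ¬x) ∨ (e ∧ u ∧ ¬x)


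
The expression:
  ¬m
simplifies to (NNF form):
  ¬m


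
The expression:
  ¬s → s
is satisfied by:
  {s: True}


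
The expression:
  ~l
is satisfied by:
  {l: False}


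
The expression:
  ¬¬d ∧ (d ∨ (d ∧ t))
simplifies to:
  d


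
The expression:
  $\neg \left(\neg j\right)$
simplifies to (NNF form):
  $j$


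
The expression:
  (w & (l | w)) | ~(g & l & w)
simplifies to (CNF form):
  True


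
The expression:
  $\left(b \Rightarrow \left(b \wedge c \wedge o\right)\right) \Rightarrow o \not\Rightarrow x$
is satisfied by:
  {b: True, c: False, x: False, o: False}
  {b: True, o: True, c: False, x: False}
  {b: True, x: True, c: False, o: False}
  {b: True, o: True, x: True, c: False}
  {b: True, c: True, x: False, o: False}
  {b: True, o: True, c: True, x: False}
  {b: True, x: True, c: True, o: False}
  {o: True, c: False, x: False, b: False}
  {o: True, c: True, x: False, b: False}


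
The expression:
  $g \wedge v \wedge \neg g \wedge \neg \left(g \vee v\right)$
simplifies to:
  $\text{False}$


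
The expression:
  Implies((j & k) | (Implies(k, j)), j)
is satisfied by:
  {k: True, j: True}
  {k: True, j: False}
  {j: True, k: False}


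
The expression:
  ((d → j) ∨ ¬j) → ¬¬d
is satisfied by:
  {d: True}


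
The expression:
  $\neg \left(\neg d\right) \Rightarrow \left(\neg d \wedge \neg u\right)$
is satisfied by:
  {d: False}


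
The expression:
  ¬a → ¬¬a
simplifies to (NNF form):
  a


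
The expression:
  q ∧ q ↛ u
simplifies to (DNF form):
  q ∧ ¬u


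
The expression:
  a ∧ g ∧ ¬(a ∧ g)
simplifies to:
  False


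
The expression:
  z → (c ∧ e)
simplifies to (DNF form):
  (c ∧ e) ∨ ¬z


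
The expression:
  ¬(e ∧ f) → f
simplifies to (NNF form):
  f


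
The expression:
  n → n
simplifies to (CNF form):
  True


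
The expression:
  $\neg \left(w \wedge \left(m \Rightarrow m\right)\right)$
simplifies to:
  $\neg w$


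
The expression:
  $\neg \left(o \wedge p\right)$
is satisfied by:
  {p: False, o: False}
  {o: True, p: False}
  {p: True, o: False}


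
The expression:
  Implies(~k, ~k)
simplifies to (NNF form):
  True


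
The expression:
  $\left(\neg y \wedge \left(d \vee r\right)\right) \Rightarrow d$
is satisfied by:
  {y: True, d: True, r: False}
  {y: True, d: False, r: False}
  {d: True, y: False, r: False}
  {y: False, d: False, r: False}
  {r: True, y: True, d: True}
  {r: True, y: True, d: False}
  {r: True, d: True, y: False}


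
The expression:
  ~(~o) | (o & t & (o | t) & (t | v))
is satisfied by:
  {o: True}


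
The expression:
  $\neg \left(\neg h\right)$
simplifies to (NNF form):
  $h$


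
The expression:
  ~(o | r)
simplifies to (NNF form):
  ~o & ~r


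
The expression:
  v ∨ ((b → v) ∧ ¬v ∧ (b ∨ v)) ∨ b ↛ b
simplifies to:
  v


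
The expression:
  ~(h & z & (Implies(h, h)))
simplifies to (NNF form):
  ~h | ~z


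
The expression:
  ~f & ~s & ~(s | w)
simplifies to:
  ~f & ~s & ~w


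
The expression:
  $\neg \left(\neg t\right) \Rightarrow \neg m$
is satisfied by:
  {m: False, t: False}
  {t: True, m: False}
  {m: True, t: False}


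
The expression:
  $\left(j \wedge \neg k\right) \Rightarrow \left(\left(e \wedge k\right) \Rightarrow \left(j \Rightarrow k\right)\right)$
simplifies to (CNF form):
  $\text{True}$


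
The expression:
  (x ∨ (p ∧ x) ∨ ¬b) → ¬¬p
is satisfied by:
  {p: True, b: True, x: False}
  {p: True, b: False, x: False}
  {x: True, p: True, b: True}
  {x: True, p: True, b: False}
  {b: True, x: False, p: False}


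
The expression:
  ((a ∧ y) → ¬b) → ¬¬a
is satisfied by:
  {a: True}


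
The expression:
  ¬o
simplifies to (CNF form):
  ¬o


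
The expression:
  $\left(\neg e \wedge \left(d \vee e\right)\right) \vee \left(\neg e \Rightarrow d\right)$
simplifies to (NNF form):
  $d \vee e$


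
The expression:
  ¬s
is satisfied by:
  {s: False}


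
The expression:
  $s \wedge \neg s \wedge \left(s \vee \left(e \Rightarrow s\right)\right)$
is never true.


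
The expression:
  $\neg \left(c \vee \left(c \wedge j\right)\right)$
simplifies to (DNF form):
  $\neg c$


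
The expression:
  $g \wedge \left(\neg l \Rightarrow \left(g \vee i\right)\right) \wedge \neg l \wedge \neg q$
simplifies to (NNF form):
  $g \wedge \neg l \wedge \neg q$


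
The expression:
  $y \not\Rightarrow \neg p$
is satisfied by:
  {p: True, y: True}


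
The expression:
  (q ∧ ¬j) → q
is always true.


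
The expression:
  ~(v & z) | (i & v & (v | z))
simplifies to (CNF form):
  i | ~v | ~z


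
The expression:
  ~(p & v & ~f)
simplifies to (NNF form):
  f | ~p | ~v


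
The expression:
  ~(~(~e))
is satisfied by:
  {e: False}


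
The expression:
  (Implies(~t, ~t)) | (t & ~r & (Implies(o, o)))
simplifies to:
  True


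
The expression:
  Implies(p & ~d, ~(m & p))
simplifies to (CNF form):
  d | ~m | ~p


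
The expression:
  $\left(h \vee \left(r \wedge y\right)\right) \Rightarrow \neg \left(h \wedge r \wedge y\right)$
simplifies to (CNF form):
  $\neg h \vee \neg r \vee \neg y$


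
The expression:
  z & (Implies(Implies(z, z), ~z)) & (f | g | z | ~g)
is never true.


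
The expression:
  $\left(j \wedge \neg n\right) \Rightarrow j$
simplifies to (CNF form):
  $\text{True}$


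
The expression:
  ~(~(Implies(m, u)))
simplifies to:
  u | ~m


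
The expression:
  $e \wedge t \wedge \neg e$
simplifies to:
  $\text{False}$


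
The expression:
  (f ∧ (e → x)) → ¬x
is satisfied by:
  {x: False, f: False}
  {f: True, x: False}
  {x: True, f: False}


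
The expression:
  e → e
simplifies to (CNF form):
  True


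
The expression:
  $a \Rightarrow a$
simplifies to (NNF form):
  $\text{True}$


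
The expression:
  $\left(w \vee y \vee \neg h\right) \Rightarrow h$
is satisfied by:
  {h: True}


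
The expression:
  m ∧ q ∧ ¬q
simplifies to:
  False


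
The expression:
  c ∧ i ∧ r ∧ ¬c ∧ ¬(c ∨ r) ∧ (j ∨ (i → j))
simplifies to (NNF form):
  False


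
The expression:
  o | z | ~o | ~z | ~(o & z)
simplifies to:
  True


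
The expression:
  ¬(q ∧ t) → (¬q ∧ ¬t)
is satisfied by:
  {t: False, q: False}
  {q: True, t: True}


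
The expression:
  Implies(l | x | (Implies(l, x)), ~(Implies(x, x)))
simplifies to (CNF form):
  False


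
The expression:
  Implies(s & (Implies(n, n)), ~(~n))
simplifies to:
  n | ~s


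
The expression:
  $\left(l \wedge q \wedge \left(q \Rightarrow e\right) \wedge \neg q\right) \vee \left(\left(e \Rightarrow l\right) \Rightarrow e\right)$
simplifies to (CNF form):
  $e$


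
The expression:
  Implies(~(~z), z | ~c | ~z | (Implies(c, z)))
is always true.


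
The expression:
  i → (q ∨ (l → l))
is always true.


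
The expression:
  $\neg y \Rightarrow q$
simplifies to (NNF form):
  $q \vee y$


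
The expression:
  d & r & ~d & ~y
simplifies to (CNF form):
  False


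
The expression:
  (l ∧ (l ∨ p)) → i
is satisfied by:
  {i: True, l: False}
  {l: False, i: False}
  {l: True, i: True}


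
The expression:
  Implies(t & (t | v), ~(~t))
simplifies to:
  True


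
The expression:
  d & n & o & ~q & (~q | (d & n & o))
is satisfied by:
  {n: True, d: True, o: True, q: False}


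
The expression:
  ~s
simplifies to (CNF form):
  ~s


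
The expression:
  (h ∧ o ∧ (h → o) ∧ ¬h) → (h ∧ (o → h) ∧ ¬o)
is always true.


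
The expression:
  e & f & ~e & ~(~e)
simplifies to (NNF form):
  False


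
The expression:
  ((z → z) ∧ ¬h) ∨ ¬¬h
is always true.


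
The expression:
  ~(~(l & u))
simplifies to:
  l & u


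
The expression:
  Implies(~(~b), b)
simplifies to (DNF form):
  True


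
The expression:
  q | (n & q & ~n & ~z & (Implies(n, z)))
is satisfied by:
  {q: True}


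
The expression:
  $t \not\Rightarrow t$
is never true.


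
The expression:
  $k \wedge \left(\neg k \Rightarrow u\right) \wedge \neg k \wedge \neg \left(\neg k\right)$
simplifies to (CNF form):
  $\text{False}$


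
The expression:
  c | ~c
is always true.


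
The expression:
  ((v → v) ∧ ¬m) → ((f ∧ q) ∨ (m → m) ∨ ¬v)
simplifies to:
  True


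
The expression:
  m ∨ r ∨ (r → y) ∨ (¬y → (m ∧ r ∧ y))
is always true.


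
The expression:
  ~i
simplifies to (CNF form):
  ~i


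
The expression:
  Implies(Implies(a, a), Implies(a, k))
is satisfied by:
  {k: True, a: False}
  {a: False, k: False}
  {a: True, k: True}


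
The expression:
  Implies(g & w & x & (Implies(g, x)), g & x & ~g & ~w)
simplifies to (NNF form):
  ~g | ~w | ~x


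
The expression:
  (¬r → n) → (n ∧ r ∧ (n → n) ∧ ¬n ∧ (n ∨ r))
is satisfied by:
  {n: False, r: False}


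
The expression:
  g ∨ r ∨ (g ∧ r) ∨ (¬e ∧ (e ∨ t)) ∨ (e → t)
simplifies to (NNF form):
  g ∨ r ∨ t ∨ ¬e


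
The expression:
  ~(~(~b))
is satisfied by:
  {b: False}


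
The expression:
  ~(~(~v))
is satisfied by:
  {v: False}


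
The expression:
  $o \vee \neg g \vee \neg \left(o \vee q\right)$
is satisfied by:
  {o: True, g: False, q: False}
  {g: False, q: False, o: False}
  {o: True, q: True, g: False}
  {q: True, g: False, o: False}
  {o: True, g: True, q: False}
  {g: True, o: False, q: False}
  {o: True, q: True, g: True}


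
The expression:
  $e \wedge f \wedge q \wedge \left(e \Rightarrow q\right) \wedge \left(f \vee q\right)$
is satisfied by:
  {f: True, e: True, q: True}


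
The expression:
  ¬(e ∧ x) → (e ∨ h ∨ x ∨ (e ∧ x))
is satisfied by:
  {x: True, e: True, h: True}
  {x: True, e: True, h: False}
  {x: True, h: True, e: False}
  {x: True, h: False, e: False}
  {e: True, h: True, x: False}
  {e: True, h: False, x: False}
  {h: True, e: False, x: False}


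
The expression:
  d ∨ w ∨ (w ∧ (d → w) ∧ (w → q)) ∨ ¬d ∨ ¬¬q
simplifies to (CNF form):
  True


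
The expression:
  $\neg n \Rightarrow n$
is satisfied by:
  {n: True}


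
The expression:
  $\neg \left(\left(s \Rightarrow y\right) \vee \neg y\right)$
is never true.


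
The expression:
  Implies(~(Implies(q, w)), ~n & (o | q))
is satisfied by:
  {w: True, q: False, n: False}
  {w: False, q: False, n: False}
  {n: True, w: True, q: False}
  {n: True, w: False, q: False}
  {q: True, w: True, n: False}
  {q: True, w: False, n: False}
  {q: True, n: True, w: True}


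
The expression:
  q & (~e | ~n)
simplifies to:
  q & (~e | ~n)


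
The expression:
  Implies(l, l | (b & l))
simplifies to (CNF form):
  True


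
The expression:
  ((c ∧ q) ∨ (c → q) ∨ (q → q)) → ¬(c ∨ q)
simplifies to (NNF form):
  ¬c ∧ ¬q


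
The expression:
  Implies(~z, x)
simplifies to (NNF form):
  x | z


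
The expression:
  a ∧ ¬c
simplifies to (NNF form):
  a ∧ ¬c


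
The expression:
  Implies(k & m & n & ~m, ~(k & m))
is always true.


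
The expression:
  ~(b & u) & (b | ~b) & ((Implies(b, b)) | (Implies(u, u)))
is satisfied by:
  {u: False, b: False}
  {b: True, u: False}
  {u: True, b: False}


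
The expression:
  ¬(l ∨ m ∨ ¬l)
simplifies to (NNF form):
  False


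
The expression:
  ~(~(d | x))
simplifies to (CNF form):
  d | x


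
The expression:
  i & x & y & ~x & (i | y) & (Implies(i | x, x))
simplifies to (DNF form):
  False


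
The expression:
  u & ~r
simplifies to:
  u & ~r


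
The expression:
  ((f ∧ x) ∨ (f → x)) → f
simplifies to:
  f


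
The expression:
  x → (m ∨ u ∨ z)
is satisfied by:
  {z: True, m: True, u: True, x: False}
  {z: True, m: True, u: False, x: False}
  {z: True, u: True, m: False, x: False}
  {z: True, u: False, m: False, x: False}
  {m: True, u: True, z: False, x: False}
  {m: True, u: False, z: False, x: False}
  {u: True, z: False, m: False, x: False}
  {u: False, z: False, m: False, x: False}
  {x: True, z: True, m: True, u: True}
  {x: True, z: True, m: True, u: False}
  {x: True, z: True, u: True, m: False}
  {x: True, z: True, u: False, m: False}
  {x: True, m: True, u: True, z: False}
  {x: True, m: True, u: False, z: False}
  {x: True, u: True, m: False, z: False}


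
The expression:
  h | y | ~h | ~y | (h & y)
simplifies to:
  True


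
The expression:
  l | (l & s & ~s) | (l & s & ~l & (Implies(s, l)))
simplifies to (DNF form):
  l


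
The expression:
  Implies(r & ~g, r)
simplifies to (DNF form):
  True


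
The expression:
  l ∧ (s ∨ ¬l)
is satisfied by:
  {s: True, l: True}


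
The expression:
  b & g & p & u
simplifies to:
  b & g & p & u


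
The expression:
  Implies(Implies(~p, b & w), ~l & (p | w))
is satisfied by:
  {w: False, l: False, p: False, b: False}
  {b: True, w: False, l: False, p: False}
  {w: True, b: False, l: False, p: False}
  {b: True, w: True, l: False, p: False}
  {p: True, b: False, w: False, l: False}
  {b: True, p: True, w: False, l: False}
  {p: True, w: True, b: False, l: False}
  {b: True, p: True, w: True, l: False}
  {l: True, p: False, w: False, b: False}
  {l: True, b: True, p: False, w: False}
  {l: True, w: True, p: False, b: False}


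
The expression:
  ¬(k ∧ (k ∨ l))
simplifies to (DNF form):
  ¬k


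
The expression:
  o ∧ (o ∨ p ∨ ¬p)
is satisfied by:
  {o: True}


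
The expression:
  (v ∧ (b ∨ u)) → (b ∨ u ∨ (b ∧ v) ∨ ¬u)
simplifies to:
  True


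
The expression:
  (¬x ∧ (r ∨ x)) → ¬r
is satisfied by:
  {x: True, r: False}
  {r: False, x: False}
  {r: True, x: True}


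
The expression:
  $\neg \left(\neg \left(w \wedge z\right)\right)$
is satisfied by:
  {z: True, w: True}


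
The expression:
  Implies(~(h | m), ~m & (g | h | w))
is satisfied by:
  {h: True, m: True, w: True, g: True}
  {h: True, m: True, w: True, g: False}
  {h: True, m: True, g: True, w: False}
  {h: True, m: True, g: False, w: False}
  {h: True, w: True, g: True, m: False}
  {h: True, w: True, g: False, m: False}
  {h: True, w: False, g: True, m: False}
  {h: True, w: False, g: False, m: False}
  {m: True, w: True, g: True, h: False}
  {m: True, w: True, g: False, h: False}
  {m: True, g: True, w: False, h: False}
  {m: True, g: False, w: False, h: False}
  {w: True, g: True, m: False, h: False}
  {w: True, m: False, g: False, h: False}
  {g: True, m: False, w: False, h: False}


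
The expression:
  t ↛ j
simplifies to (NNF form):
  t ∧ ¬j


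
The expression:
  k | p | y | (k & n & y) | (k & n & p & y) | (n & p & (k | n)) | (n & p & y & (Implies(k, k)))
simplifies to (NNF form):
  k | p | y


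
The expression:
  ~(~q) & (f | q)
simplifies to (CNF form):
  q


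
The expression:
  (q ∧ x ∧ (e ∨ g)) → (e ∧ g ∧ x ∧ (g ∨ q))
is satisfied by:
  {g: False, e: False, x: False, q: False}
  {e: True, q: False, g: False, x: False}
  {g: True, q: False, e: False, x: False}
  {e: True, g: True, q: False, x: False}
  {q: True, g: False, e: False, x: False}
  {q: True, e: True, g: False, x: False}
  {q: True, g: True, e: False, x: False}
  {q: True, e: True, g: True, x: False}
  {x: True, q: False, g: False, e: False}
  {x: True, e: True, q: False, g: False}
  {x: True, g: True, q: False, e: False}
  {x: True, e: True, g: True, q: False}
  {x: True, q: True, g: False, e: False}
  {x: True, e: True, q: True, g: True}


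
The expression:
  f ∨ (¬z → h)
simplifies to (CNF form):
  f ∨ h ∨ z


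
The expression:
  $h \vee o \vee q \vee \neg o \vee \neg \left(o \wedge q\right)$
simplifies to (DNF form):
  $\text{True}$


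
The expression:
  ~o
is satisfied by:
  {o: False}


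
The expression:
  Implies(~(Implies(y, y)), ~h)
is always true.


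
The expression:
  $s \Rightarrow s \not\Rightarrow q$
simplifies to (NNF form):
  $\neg q \vee \neg s$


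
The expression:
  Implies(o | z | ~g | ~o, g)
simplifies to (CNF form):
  g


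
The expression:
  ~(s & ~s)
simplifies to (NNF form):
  True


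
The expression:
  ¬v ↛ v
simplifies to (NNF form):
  True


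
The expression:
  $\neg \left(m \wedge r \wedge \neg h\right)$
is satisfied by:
  {h: True, m: False, r: False}
  {m: False, r: False, h: False}
  {h: True, r: True, m: False}
  {r: True, m: False, h: False}
  {h: True, m: True, r: False}
  {m: True, h: False, r: False}
  {h: True, r: True, m: True}


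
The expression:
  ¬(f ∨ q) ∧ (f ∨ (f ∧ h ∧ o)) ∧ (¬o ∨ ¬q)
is never true.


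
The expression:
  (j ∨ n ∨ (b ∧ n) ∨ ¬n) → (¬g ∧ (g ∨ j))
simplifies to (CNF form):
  j ∧ ¬g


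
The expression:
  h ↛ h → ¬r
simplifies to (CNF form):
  True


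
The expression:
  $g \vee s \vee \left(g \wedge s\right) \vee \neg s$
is always true.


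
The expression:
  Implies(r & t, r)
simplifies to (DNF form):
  True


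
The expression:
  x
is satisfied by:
  {x: True}


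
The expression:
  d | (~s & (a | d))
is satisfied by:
  {d: True, a: True, s: False}
  {d: True, a: False, s: False}
  {d: True, s: True, a: True}
  {d: True, s: True, a: False}
  {a: True, s: False, d: False}


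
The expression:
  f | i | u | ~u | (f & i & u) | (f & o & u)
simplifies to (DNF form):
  True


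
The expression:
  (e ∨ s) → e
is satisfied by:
  {e: True, s: False}
  {s: False, e: False}
  {s: True, e: True}


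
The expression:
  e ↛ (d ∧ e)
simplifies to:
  e ∧ ¬d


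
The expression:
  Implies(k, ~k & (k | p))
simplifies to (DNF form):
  ~k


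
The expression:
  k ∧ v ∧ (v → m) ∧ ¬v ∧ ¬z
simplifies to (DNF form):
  False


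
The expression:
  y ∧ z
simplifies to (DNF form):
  y ∧ z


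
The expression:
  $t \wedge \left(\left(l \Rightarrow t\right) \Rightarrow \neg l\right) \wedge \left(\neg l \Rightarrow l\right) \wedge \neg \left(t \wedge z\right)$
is never true.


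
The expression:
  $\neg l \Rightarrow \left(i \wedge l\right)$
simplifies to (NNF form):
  $l$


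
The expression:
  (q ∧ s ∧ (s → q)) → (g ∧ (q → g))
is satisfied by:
  {g: True, s: False, q: False}
  {s: False, q: False, g: False}
  {g: True, q: True, s: False}
  {q: True, s: False, g: False}
  {g: True, s: True, q: False}
  {s: True, g: False, q: False}
  {g: True, q: True, s: True}


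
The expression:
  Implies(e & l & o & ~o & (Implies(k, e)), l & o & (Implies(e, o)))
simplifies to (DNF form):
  True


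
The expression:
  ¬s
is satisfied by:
  {s: False}


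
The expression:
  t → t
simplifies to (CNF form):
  True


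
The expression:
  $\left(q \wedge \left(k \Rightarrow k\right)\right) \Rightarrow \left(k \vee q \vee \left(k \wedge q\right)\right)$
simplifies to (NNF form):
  $\text{True}$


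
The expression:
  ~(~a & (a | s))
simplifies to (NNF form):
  a | ~s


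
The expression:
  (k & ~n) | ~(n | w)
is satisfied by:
  {k: True, n: False, w: False}
  {n: False, w: False, k: False}
  {k: True, w: True, n: False}


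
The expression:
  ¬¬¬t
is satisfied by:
  {t: False}


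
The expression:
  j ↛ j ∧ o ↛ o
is never true.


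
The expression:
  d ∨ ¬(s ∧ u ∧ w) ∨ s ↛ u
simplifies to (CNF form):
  d ∨ ¬s ∨ ¬u ∨ ¬w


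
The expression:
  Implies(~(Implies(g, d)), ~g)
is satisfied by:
  {d: True, g: False}
  {g: False, d: False}
  {g: True, d: True}


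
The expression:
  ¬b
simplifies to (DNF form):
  ¬b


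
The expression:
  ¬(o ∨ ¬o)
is never true.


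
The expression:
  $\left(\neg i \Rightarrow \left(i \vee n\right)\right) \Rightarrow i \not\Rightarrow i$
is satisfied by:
  {n: False, i: False}


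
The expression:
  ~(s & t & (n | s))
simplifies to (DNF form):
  ~s | ~t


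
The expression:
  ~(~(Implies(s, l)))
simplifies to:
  l | ~s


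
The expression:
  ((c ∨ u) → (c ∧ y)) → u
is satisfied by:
  {c: True, u: True, y: False}
  {u: True, y: False, c: False}
  {c: True, u: True, y: True}
  {u: True, y: True, c: False}
  {c: True, y: False, u: False}


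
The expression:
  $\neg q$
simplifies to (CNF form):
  $\neg q$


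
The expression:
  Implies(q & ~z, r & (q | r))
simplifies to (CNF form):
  r | z | ~q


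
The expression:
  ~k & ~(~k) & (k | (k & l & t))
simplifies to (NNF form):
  False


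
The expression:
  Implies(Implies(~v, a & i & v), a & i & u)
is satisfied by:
  {a: True, i: True, u: True, v: False}
  {a: True, i: True, u: False, v: False}
  {a: True, u: True, i: False, v: False}
  {a: True, u: False, i: False, v: False}
  {i: True, u: True, a: False, v: False}
  {i: True, a: False, u: False, v: False}
  {i: False, u: True, a: False, v: False}
  {i: False, a: False, u: False, v: False}
  {a: True, v: True, i: True, u: True}


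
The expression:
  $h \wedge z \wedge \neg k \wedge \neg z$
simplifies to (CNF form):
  $\text{False}$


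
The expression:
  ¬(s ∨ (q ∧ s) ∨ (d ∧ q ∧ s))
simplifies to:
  ¬s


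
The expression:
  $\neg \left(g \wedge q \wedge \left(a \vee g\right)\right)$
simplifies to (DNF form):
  $\neg g \vee \neg q$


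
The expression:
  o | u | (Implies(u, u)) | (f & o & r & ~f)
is always true.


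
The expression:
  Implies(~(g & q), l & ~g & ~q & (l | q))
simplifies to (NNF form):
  (g | l) & (g | ~q) & (q | ~g)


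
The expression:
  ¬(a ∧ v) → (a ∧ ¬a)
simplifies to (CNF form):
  a ∧ v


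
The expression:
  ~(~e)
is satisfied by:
  {e: True}


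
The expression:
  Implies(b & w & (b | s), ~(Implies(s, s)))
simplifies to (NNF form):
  ~b | ~w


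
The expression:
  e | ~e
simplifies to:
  True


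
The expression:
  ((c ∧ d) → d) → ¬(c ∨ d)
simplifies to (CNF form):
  ¬c ∧ ¬d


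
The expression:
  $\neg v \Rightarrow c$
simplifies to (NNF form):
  $c \vee v$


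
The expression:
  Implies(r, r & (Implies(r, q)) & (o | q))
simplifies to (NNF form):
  q | ~r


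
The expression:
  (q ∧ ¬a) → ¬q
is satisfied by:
  {a: True, q: False}
  {q: False, a: False}
  {q: True, a: True}


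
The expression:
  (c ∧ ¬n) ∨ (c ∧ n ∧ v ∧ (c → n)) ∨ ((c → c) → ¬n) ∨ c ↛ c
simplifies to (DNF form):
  (c ∧ v) ∨ ¬n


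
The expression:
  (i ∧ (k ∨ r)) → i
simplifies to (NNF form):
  True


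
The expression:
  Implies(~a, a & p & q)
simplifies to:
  a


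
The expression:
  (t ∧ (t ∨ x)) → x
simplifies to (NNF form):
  x ∨ ¬t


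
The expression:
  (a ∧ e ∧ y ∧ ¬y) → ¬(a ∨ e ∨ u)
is always true.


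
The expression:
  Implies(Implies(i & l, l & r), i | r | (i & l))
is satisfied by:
  {i: True, r: True}
  {i: True, r: False}
  {r: True, i: False}


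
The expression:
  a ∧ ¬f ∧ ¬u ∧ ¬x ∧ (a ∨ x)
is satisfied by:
  {a: True, x: False, u: False, f: False}


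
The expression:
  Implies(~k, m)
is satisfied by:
  {k: True, m: True}
  {k: True, m: False}
  {m: True, k: False}


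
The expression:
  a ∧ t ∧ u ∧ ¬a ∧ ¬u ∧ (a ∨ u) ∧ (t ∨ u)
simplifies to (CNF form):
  False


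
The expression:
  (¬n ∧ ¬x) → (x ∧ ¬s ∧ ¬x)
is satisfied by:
  {n: True, x: True}
  {n: True, x: False}
  {x: True, n: False}


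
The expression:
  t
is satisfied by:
  {t: True}


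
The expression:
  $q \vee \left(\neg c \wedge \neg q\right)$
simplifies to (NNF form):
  $q \vee \neg c$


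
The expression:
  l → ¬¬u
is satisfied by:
  {u: True, l: False}
  {l: False, u: False}
  {l: True, u: True}


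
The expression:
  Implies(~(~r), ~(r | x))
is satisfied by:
  {r: False}


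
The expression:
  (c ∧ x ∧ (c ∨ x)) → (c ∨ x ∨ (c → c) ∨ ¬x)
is always true.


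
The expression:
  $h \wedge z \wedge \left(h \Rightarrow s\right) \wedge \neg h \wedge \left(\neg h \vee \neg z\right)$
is never true.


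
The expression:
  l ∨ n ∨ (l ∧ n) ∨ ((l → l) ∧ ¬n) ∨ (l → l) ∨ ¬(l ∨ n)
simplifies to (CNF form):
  True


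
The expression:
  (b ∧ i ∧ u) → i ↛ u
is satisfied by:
  {u: False, b: False, i: False}
  {i: True, u: False, b: False}
  {b: True, u: False, i: False}
  {i: True, b: True, u: False}
  {u: True, i: False, b: False}
  {i: True, u: True, b: False}
  {b: True, u: True, i: False}


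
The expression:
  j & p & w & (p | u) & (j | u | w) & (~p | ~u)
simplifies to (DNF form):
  j & p & w & ~u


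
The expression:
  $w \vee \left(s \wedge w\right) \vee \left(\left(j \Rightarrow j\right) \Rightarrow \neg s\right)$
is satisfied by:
  {w: True, s: False}
  {s: False, w: False}
  {s: True, w: True}


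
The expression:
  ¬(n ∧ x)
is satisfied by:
  {x: False, n: False}
  {n: True, x: False}
  {x: True, n: False}


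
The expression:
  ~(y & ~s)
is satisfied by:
  {s: True, y: False}
  {y: False, s: False}
  {y: True, s: True}


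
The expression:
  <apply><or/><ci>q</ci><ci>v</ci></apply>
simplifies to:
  <apply><or/><ci>q</ci><ci>v</ci></apply>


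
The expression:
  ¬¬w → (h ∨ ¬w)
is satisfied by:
  {h: True, w: False}
  {w: False, h: False}
  {w: True, h: True}


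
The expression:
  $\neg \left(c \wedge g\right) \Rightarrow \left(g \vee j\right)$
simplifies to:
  $g \vee j$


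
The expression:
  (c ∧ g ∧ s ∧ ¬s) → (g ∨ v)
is always true.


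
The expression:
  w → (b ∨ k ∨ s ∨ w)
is always true.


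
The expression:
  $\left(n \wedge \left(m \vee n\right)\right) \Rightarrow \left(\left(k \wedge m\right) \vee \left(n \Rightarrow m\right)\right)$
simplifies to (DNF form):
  $m \vee \neg n$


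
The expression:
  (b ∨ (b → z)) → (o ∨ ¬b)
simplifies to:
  o ∨ ¬b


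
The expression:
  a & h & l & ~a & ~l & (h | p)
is never true.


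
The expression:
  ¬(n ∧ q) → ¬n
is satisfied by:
  {q: True, n: False}
  {n: False, q: False}
  {n: True, q: True}


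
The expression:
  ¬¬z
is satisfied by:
  {z: True}


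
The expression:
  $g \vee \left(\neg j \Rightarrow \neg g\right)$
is always true.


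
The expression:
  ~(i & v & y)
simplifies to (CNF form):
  ~i | ~v | ~y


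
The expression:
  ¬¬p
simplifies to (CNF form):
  p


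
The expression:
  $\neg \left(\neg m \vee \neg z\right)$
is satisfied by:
  {z: True, m: True}


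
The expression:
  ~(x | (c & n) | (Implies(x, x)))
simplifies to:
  False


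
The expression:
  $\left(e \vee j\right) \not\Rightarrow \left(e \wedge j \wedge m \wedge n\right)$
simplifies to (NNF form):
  $\left(e \wedge \neg j\right) \vee \left(j \wedge \neg e\right) \vee \left(j \wedge \neg m\right) \vee \left(j \wedge \neg n\right)$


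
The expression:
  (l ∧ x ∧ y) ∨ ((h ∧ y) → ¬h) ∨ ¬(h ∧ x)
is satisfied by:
  {l: True, x: False, y: False, h: False}
  {h: False, x: False, l: False, y: False}
  {h: True, l: True, x: False, y: False}
  {h: True, x: False, l: False, y: False}
  {y: True, l: True, h: False, x: False}
  {y: True, h: False, x: False, l: False}
  {y: True, h: True, l: True, x: False}
  {y: True, h: True, x: False, l: False}
  {l: True, x: True, y: False, h: False}
  {x: True, y: False, l: False, h: False}
  {h: True, x: True, l: True, y: False}
  {h: True, x: True, y: False, l: False}
  {l: True, x: True, y: True, h: False}
  {x: True, y: True, h: False, l: False}
  {h: True, x: True, y: True, l: True}


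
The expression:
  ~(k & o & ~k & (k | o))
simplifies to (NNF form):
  True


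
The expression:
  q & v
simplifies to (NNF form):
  q & v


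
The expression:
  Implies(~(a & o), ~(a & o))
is always true.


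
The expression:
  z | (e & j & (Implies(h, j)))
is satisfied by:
  {z: True, j: True, e: True}
  {z: True, j: True, e: False}
  {z: True, e: True, j: False}
  {z: True, e: False, j: False}
  {j: True, e: True, z: False}


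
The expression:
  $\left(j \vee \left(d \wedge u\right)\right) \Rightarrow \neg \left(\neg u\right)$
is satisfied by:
  {u: True, j: False}
  {j: False, u: False}
  {j: True, u: True}


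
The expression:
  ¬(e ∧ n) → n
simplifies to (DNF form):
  n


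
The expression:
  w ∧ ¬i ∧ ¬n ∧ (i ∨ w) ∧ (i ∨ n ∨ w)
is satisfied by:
  {w: True, n: False, i: False}


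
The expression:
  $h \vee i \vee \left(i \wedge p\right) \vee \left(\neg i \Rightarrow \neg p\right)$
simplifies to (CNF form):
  $h \vee i \vee \neg p$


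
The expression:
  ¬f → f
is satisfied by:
  {f: True}


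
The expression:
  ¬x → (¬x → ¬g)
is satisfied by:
  {x: True, g: False}
  {g: False, x: False}
  {g: True, x: True}


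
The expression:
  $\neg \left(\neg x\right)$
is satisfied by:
  {x: True}


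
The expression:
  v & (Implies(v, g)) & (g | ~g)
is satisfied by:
  {g: True, v: True}


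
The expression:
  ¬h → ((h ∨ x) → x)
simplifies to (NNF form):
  True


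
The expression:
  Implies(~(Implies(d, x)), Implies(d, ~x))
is always true.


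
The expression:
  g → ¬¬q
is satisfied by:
  {q: True, g: False}
  {g: False, q: False}
  {g: True, q: True}


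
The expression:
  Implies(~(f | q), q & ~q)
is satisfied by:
  {q: True, f: True}
  {q: True, f: False}
  {f: True, q: False}


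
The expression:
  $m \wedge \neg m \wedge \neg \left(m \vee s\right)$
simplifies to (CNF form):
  $\text{False}$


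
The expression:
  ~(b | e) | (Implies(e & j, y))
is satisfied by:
  {y: True, e: False, j: False}
  {e: False, j: False, y: False}
  {j: True, y: True, e: False}
  {j: True, e: False, y: False}
  {y: True, e: True, j: False}
  {e: True, y: False, j: False}
  {j: True, e: True, y: True}


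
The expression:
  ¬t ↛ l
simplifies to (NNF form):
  l ∨ ¬t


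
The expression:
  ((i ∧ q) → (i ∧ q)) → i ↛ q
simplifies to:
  i ∧ ¬q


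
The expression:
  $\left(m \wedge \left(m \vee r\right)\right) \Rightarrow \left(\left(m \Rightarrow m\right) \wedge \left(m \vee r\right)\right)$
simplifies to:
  $\text{True}$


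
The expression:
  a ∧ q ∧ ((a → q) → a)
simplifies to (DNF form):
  a ∧ q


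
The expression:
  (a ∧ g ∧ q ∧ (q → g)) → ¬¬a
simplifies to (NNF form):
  True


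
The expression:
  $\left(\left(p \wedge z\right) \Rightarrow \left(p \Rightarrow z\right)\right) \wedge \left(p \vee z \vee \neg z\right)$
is always true.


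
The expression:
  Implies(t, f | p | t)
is always true.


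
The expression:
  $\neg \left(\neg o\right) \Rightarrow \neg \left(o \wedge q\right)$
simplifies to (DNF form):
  $\neg o \vee \neg q$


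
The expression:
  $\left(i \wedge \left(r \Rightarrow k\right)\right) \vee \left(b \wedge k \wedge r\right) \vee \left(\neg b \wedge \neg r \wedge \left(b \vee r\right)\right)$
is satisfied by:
  {i: True, b: True, k: True, r: False}
  {i: True, b: True, k: False, r: False}
  {i: True, k: True, r: False, b: False}
  {i: True, k: False, r: False, b: False}
  {i: True, b: True, r: True, k: True}
  {i: True, r: True, k: True, b: False}
  {b: True, r: True, k: True, i: False}


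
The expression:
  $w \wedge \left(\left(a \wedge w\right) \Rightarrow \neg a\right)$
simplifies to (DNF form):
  $w \wedge \neg a$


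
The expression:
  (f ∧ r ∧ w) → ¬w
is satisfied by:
  {w: False, r: False, f: False}
  {f: True, w: False, r: False}
  {r: True, w: False, f: False}
  {f: True, r: True, w: False}
  {w: True, f: False, r: False}
  {f: True, w: True, r: False}
  {r: True, w: True, f: False}


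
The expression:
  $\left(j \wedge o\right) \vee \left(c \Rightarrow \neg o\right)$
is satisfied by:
  {j: True, c: False, o: False}
  {j: False, c: False, o: False}
  {o: True, j: True, c: False}
  {o: True, j: False, c: False}
  {c: True, j: True, o: False}
  {c: True, j: False, o: False}
  {c: True, o: True, j: True}


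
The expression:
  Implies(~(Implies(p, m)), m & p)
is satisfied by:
  {m: True, p: False}
  {p: False, m: False}
  {p: True, m: True}


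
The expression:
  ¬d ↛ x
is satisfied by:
  {x: True, d: False}
  {d: False, x: False}
  {d: True, x: True}


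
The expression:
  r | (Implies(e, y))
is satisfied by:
  {r: True, y: True, e: False}
  {r: True, e: False, y: False}
  {y: True, e: False, r: False}
  {y: False, e: False, r: False}
  {r: True, y: True, e: True}
  {r: True, e: True, y: False}
  {y: True, e: True, r: False}


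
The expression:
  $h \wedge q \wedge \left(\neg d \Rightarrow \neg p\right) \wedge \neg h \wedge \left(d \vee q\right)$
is never true.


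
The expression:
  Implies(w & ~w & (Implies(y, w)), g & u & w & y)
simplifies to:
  True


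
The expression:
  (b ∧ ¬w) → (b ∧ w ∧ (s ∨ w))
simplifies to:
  w ∨ ¬b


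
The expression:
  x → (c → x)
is always true.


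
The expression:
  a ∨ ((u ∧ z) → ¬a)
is always true.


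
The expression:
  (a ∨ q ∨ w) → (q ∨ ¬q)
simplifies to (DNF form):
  True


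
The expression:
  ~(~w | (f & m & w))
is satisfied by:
  {w: True, m: False, f: False}
  {f: True, w: True, m: False}
  {m: True, w: True, f: False}


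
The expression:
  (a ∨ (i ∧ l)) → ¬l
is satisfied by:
  {i: False, l: False, a: False}
  {a: True, i: False, l: False}
  {i: True, a: False, l: False}
  {a: True, i: True, l: False}
  {l: True, a: False, i: False}


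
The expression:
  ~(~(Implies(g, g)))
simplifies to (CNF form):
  True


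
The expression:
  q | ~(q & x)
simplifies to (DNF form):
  True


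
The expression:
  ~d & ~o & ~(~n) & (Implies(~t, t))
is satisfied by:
  {t: True, n: True, d: False, o: False}


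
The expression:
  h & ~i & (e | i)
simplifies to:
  e & h & ~i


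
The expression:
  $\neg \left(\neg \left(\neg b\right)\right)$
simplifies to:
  $\neg b$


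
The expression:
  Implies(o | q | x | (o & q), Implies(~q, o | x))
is always true.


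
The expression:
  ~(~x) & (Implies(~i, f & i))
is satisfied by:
  {i: True, x: True}


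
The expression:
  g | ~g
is always true.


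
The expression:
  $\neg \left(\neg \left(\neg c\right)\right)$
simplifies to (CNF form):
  $\neg c$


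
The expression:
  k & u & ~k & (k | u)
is never true.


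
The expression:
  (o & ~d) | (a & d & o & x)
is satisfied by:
  {a: True, x: True, o: True, d: False}
  {a: True, o: True, x: False, d: False}
  {x: True, o: True, a: False, d: False}
  {o: True, a: False, x: False, d: False}
  {a: True, d: True, x: True, o: True}


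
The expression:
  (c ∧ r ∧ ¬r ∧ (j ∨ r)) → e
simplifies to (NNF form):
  True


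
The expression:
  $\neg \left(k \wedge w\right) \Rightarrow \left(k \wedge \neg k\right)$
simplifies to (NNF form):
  $k \wedge w$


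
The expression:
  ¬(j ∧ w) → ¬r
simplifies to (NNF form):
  (j ∧ w) ∨ ¬r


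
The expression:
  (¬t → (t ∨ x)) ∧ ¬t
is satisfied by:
  {x: True, t: False}


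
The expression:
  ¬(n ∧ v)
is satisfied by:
  {v: False, n: False}
  {n: True, v: False}
  {v: True, n: False}


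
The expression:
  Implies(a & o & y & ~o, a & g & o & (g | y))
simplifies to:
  True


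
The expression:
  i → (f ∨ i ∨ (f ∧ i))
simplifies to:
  True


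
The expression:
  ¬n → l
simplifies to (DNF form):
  l ∨ n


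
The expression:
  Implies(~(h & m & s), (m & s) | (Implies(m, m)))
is always true.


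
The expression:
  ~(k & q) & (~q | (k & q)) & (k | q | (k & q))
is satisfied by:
  {k: True, q: False}


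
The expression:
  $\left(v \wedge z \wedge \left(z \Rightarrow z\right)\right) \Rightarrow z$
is always true.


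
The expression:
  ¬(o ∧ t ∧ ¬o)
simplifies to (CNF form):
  True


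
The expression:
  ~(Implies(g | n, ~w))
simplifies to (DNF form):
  (g & w) | (n & w)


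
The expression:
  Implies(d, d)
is always true.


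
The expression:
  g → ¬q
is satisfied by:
  {g: False, q: False}
  {q: True, g: False}
  {g: True, q: False}


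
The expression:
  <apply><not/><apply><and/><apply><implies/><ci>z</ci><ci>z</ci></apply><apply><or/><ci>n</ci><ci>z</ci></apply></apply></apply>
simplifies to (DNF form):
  <apply><and/><apply><not/><ci>n</ci></apply><apply><not/><ci>z</ci></apply></apply>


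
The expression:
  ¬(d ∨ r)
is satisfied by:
  {d: False, r: False}
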